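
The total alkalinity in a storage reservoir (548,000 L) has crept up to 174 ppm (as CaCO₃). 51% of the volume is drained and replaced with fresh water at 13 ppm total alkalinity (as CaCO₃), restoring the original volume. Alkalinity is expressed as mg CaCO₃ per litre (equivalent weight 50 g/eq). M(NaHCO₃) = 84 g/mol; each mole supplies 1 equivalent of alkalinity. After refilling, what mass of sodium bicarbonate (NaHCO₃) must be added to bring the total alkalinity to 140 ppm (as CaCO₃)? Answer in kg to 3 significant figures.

After draining 51% and refilling: 174 × 0.49 + 13 × 0.51 = 91.89 ppm.
Deficit to target: 140 − 91.89 = 48.11 mg/L.
As CaCO₃: 48.11 mg/L × 548,000 L = 26,360 g; ÷ 50 g/eq ÷ 1 = 527.3 mol NaHCO₃.
Mass: 527.3 × 84 = 44,290 g.

44.3 kg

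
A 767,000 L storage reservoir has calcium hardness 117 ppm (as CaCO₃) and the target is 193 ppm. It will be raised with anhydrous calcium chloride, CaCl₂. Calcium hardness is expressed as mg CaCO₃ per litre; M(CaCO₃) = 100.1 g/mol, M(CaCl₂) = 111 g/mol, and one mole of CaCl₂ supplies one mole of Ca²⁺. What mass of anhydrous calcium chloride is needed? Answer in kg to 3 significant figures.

64.6 kg

Hardness to add: (193 − 117) = 76 mg/L as CaCO₃ × 767,000 L = 58,290 g as CaCO₃.
Moles of Ca²⁺ (1 mol Ca²⁺ ≡ 1 mol CaCO₃): 58,290 / 100.1 g/mol = 582.3 mol.
Mass of CaCl₂: 582.3 × 111 = 64,640 g.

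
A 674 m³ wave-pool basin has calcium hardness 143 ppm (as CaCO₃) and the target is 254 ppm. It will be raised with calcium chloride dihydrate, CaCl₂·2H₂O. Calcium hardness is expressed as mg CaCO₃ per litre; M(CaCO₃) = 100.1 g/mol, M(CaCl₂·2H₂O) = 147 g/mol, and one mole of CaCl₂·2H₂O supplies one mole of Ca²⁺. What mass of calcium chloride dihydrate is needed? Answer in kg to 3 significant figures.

110 kg

Volume: 674 m³ = 674,000 L.
Hardness to add: (254 − 143) = 111 mg/L as CaCO₃ × 674,000 L = 74,810 g as CaCO₃.
Moles of Ca²⁺ (1 mol Ca²⁺ ≡ 1 mol CaCO₃): 74,810 / 100.1 g/mol = 747.4 mol.
Mass of CaCl₂·2H₂O: 747.4 × 147 = 109,900 g.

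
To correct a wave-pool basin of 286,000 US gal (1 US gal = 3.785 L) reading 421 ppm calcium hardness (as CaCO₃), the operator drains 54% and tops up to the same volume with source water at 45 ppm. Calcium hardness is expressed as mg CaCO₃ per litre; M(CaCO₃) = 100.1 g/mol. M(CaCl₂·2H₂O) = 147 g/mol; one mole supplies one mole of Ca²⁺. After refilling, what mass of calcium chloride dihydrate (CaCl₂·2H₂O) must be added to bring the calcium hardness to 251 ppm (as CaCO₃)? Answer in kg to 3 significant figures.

Volume: 286,000 US gal × 3.785 L/gal = 1,082,510 L.
After draining 54% and refilling: 421 × 0.46 + 45 × 0.54 = 217.96 ppm.
Deficit to target: 251 − 217.96 = 33.04 mg/L.
As CaCO₃: 33.04 mg/L × 1,082,510 L = 35,770 g; ÷ 100.1 = 357.3 mol Ca²⁺.
Mass: 357.3 × 147 = 52,520 g.

52.5 kg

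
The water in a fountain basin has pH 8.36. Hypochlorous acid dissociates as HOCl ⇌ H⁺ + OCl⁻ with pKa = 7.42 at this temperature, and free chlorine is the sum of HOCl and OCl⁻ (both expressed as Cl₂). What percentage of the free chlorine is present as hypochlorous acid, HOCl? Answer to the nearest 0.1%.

[OCl⁻]/[HOCl] = 10^(pH − pKa) = 10^(8.36 − 7.42) = 10^0.94 = 8.71.
Fraction as HOCl = 1 / (1 + 8.71) = 0.103.

10.3%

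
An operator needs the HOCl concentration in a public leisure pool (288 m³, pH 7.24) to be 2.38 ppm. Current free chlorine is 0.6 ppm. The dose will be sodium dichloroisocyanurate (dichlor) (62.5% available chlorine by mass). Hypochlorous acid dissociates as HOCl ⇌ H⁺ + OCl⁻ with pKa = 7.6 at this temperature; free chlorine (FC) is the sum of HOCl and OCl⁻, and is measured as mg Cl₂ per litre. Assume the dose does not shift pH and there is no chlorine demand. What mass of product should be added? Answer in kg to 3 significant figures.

Volume: 288 m³ = 288,000 L.
[OCl⁻]/[HOCl] = 10^(pH − pKa) = 10^(7.24 − 7.6) = 0.4365; fraction as HOCl = 1/(1 + 0.4365) = 0.6961.
Free chlorine required for 2.38 ppm HOCl: 2.38 / 0.6961 = 3.419 ppm.
FC to add: 3.419 − 0.6 = 2.819 mg/L as Cl₂.
Cl₂ equivalent: 2.819 mg/L × 288,000 L = 811.8 g.
Product at 62.5% available Cl: 811.8 / 0.625 = 1299 g.

1.30 kg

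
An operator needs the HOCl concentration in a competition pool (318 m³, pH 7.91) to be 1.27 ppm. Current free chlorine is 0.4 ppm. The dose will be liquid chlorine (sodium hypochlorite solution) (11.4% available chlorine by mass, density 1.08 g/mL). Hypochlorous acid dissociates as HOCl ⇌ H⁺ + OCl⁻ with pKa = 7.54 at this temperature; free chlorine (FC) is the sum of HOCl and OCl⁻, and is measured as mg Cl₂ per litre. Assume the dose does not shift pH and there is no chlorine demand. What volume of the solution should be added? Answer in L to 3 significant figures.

9.94 L

Volume: 318 m³ = 318,000 L.
[OCl⁻]/[HOCl] = 10^(pH − pKa) = 10^(7.91 − 7.54) = 2.344; fraction as HOCl = 1/(1 + 2.344) = 0.299.
Free chlorine required for 1.27 ppm HOCl: 1.27 / 0.299 = 4.247 ppm.
FC to add: 4.247 − 0.4 = 3.847 mg/L as Cl₂.
Cl₂ equivalent: 3.847 mg/L × 318,000 L = 1223 g.
Product at 11.4% available Cl: 1223 / 0.114 = 10,730 g.
Volume: 10,730 g ÷ 1.08 g/mL = 9937 mL.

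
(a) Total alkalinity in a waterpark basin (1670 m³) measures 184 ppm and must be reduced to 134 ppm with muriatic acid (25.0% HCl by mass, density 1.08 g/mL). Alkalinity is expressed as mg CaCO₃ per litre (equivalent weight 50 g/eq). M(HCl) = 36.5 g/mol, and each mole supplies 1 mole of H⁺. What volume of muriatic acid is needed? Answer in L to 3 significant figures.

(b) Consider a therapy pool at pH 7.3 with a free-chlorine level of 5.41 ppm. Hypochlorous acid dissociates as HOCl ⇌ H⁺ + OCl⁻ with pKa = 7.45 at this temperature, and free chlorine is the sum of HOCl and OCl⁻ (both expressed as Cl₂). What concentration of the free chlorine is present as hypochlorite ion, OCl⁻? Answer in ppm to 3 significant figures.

(a) Volume: 1670 m³ = 1,670,000 L.
(a) Alkalinity to neutralize: (184 − 134) = 50 mg/L as CaCO₃ × 1,670,000 L = 83,500 g as CaCO₃.
(a) Equivalents of H⁺ required: 83,500 ÷ 50 g/eq = 1670 eq = 1670 mol HCl.
(a) Mass of HCl: 1670 × 36.5 = 60,960 g.
(a) Mass of 25.0% solution: 60,960 / 0.25 = 243,800 g.
(a) Volume: 243,800 g ÷ 1.08 g/mL = 225,800 mL.

(b) [OCl⁻]/[HOCl] = 10^(pH − pKa) = 10^(7.3 − 7.45) = 10^-0.15 = 0.7079.
(b) Fraction as HOCl = 1 / (1 + 0.7079) = 0.5855.
(b) OCl⁻ = (1 − 0.5855) × 5.41 ppm = 2.242 ppm.

(a) 226 L; (b) 2.24 ppm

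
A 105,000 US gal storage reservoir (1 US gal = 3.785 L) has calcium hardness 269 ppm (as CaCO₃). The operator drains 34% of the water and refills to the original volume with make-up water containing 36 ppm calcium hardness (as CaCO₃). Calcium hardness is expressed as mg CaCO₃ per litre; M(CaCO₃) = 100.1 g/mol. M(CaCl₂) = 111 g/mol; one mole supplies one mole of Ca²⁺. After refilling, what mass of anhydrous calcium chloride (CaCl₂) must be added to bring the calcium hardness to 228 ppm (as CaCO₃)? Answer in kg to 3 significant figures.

16.8 kg

Volume: 105,000 US gal × 3.785 L/gal = 397,425 L.
After draining 34% and refilling: 269 × 0.66 + 36 × 0.34 = 189.78 ppm.
Deficit to target: 228 − 189.78 = 38.22 mg/L.
As CaCO₃: 38.22 mg/L × 397,425 L = 15,190 g; ÷ 100.1 = 151.7 mol Ca²⁺.
Mass: 151.7 × 111 = 16,840 g.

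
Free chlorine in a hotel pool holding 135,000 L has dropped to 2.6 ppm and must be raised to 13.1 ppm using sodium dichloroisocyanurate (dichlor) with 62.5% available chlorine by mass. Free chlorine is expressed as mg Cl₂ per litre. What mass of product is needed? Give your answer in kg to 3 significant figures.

2.27 kg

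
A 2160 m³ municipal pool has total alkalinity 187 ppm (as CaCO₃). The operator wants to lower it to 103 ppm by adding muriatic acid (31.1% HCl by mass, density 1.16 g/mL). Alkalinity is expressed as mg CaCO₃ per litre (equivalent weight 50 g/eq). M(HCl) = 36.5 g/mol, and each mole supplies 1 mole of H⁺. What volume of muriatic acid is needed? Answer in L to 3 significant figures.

Volume: 2160 m³ = 2,160,000 L.
Alkalinity to neutralize: (187 − 103) = 84 mg/L as CaCO₃ × 2,160,000 L = 181,400 g as CaCO₃.
Equivalents of H⁺ required: 181,400 ÷ 50 g/eq = 3629 eq = 3629 mol HCl.
Mass of HCl: 3629 × 36.5 = 132,500 g.
Mass of 31.1% solution: 132,500 / 0.311 = 425,900 g.
Volume: 425,900 g ÷ 1.16 g/mL = 367,100 mL.

367 L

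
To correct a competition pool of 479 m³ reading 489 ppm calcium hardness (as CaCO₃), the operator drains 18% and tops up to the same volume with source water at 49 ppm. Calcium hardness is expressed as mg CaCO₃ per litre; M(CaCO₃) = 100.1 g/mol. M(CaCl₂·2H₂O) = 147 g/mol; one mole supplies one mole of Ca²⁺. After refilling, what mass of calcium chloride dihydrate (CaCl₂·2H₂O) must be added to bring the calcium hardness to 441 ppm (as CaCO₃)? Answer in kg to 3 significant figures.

21.9 kg

Volume: 479 m³ = 479,000 L.
After draining 18% and refilling: 489 × 0.82 + 49 × 0.18 = 409.8 ppm.
Deficit to target: 441 − 409.8 = 31.2 mg/L.
As CaCO₃: 31.2 mg/L × 479,000 L = 14,940 g; ÷ 100.1 = 149.3 mol Ca²⁺.
Mass: 149.3 × 147 = 21,950 g.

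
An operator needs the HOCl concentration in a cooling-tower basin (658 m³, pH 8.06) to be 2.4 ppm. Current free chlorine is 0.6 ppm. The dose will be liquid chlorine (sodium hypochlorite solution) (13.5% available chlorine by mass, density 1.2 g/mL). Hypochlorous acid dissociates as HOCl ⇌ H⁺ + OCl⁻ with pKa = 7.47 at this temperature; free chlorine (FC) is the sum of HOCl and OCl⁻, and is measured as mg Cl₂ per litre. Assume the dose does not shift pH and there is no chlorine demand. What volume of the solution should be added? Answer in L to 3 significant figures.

Volume: 658 m³ = 658,000 L.
[OCl⁻]/[HOCl] = 10^(pH − pKa) = 10^(8.06 − 7.47) = 3.89; fraction as HOCl = 1/(1 + 3.89) = 0.2045.
Free chlorine required for 2.4 ppm HOCl: 2.4 / 0.2045 = 11.74 ppm.
FC to add: 11.74 − 0.6 = 11.14 mg/L as Cl₂.
Cl₂ equivalent: 11.14 mg/L × 658,000 L = 7328 g.
Product at 13.5% available Cl: 7328 / 0.135 = 54,280 g.
Volume: 54,280 g ÷ 1.2 g/mL = 45,240 mL.

45.2 L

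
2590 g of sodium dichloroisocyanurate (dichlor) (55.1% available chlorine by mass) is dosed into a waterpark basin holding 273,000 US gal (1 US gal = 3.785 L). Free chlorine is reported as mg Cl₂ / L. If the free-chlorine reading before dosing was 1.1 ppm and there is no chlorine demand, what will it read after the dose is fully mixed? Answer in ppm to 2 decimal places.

2.48 ppm

Volume: 273,000 US gal × 3.785 L/gal = 1,033,305 L.
Available chlorine delivered: 2590 g × 0.551 = 1427 g as Cl₂.
Concentration rise: 1427 g / 1,033,305 L = 1.381 mg/L = 1.38 ppm.
Final FC: 1.1 + 1.38 = 2.48 ppm.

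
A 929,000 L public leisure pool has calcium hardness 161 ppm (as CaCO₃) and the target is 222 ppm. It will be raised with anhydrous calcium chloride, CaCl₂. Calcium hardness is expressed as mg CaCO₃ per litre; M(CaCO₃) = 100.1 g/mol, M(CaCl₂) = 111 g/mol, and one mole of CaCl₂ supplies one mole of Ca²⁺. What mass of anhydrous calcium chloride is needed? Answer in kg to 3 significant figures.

62.8 kg

Hardness to add: (222 − 161) = 61 mg/L as CaCO₃ × 929,000 L = 56,670 g as CaCO₃.
Moles of Ca²⁺ (1 mol Ca²⁺ ≡ 1 mol CaCO₃): 56,670 / 100.1 g/mol = 566.1 mol.
Mass of CaCl₂: 566.1 × 111 = 62,840 g.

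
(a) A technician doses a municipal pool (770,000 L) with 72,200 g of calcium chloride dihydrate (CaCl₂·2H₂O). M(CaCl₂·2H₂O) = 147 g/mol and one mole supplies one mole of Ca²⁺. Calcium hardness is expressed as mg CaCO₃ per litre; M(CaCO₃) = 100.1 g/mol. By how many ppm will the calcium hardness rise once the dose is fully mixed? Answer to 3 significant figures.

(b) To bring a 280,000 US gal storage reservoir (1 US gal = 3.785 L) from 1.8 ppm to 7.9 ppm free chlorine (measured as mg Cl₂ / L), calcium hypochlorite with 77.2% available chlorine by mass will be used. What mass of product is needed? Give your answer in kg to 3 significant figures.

(a) Moles of Ca²⁺: 72,200 g ÷ 147 g/mol = 491.2 mol.
(a) As CaCO₃: 491.2 mol × 100.1 g/mol = 49,160 g.
(a) Rise: 49,160 g / 770,000 L × 1000 = 63.85 mg/L.

(b) Volume: 280,000 US gal × 3.785 L/gal = 1,059,800 L.
(b) Chlorine deficit: 7.9 − 1.8 = 6.1 ppm = 6.1 mg/L as Cl₂.
(b) Cl₂ equivalent needed: 6.1 mg/L × 1,059,800 L = 6,465,000 mg = 6465 g.
(b) Product at 77.2% available chlorine: 6465 / 0.772 = 8374 g.

(a) 63.9 ppm; (b) 8.37 kg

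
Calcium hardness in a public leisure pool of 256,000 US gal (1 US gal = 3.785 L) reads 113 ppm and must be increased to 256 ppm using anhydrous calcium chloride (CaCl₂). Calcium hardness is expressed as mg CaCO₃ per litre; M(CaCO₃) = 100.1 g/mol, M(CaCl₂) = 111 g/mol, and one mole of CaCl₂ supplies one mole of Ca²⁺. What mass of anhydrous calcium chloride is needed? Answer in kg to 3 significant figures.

154 kg

Volume: 256,000 US gal × 3.785 L/gal = 968,960 L.
Hardness to add: (256 − 113) = 143 mg/L as CaCO₃ × 968,960 L = 138,600 g as CaCO₃.
Moles of Ca²⁺ (1 mol Ca²⁺ ≡ 1 mol CaCO₃): 138,600 / 100.1 g/mol = 1384 mol.
Mass of CaCl₂: 1384 × 111 = 153,600 g.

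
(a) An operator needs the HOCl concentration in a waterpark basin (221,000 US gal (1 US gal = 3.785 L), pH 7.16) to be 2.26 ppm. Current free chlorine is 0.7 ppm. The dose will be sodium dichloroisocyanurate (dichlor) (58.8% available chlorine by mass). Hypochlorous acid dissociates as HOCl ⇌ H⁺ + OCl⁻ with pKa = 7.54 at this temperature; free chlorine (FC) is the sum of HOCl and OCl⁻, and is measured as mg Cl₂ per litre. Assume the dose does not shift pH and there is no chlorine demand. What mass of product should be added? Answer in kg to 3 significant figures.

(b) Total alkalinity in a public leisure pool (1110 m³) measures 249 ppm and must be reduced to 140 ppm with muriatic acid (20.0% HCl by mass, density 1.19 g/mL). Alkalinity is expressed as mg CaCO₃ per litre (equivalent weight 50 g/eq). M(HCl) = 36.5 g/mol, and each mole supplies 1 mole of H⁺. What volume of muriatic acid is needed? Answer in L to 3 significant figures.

(a) Volume: 221,000 US gal × 3.785 L/gal = 836,485 L.
(a) [OCl⁻]/[HOCl] = 10^(pH − pKa) = 10^(7.16 − 7.54) = 0.4169; fraction as HOCl = 1/(1 + 0.4169) = 0.7058.
(a) Free chlorine required for 2.26 ppm HOCl: 2.26 / 0.7058 = 3.202 ppm.
(a) FC to add: 3.202 − 0.7 = 2.502 mg/L as Cl₂.
(a) Cl₂ equivalent: 2.502 mg/L × 836,485 L = 2093 g.
(a) Product at 58.8% available Cl: 2093 / 0.588 = 3560 g.

(b) Volume: 1110 m³ = 1,110,000 L.
(b) Alkalinity to neutralize: (249 − 140) = 109 mg/L as CaCO₃ × 1,110,000 L = 121,000 g as CaCO₃.
(b) Equivalents of H⁺ required: 121,000 ÷ 50 g/eq = 2420 eq = 2420 mol HCl.
(b) Mass of HCl: 2420 × 36.5 = 88,320 g.
(b) Mass of 20.0% solution: 88,320 / 0.2 = 441,600 g.
(b) Volume: 441,600 g ÷ 1.19 g/mL = 371,100 mL.

(a) 3.56 kg; (b) 371 L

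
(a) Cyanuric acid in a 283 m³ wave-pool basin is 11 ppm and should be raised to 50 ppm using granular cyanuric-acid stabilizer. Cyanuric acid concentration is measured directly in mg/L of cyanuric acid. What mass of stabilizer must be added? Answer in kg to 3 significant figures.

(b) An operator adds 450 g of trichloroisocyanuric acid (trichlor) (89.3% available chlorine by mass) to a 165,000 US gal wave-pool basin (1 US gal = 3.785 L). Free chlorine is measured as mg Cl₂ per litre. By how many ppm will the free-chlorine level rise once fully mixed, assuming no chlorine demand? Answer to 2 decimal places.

(a) 11.0 kg; (b) 0.64 ppm

(a) Volume: 283 m³ = 283,000 L.
(a) CYA to add: (50 − 11) = 39 mg/L × 283,000 L = 11,040 g cyanuric acid.

(b) Volume: 165,000 US gal × 3.785 L/gal = 624,525 L.
(b) Available chlorine delivered: 450 g × 0.893 = 401.9 g as Cl₂.
(b) Concentration rise: 401.9 g / 624,525 L = 0.6434 mg/L = 0.64 ppm.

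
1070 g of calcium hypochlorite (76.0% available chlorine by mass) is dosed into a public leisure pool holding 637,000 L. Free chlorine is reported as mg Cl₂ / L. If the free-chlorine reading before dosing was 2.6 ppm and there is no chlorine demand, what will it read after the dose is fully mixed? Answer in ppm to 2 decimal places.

3.88 ppm

Available chlorine delivered: 1070 g × 0.76 = 813.2 g as Cl₂.
Concentration rise: 813.2 g / 637,000 L = 1.277 mg/L = 1.28 ppm.
Final FC: 2.6 + 1.28 = 3.88 ppm.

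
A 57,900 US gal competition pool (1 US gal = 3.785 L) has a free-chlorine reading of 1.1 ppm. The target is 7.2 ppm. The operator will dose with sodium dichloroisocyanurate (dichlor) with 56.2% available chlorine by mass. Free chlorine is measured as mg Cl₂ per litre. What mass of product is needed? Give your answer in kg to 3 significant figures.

Volume: 57,900 US gal × 3.785 L/gal = 219,152 L.
Chlorine deficit: 7.2 − 1.1 = 6.1 ppm = 6.1 mg/L as Cl₂.
Cl₂ equivalent needed: 6.1 mg/L × 219,152 L = 1,337,000 mg = 1337 g.
Product at 56.2% available chlorine: 1337 / 0.562 = 2379 g.

2.38 kg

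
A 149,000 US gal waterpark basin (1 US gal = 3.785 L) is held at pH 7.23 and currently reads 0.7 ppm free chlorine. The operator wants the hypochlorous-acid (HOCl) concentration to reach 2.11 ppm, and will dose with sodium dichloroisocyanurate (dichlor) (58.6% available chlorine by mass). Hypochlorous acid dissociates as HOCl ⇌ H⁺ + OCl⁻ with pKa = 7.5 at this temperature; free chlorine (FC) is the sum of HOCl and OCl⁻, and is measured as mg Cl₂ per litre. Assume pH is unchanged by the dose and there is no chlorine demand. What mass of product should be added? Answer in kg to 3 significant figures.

Volume: 149,000 US gal × 3.785 L/gal = 563,965 L.
[OCl⁻]/[HOCl] = 10^(pH − pKa) = 10^(7.23 − 7.5) = 0.537; fraction as HOCl = 1/(1 + 0.537) = 0.6506.
Free chlorine required for 2.11 ppm HOCl: 2.11 / 0.6506 = 3.243 ppm.
FC to add: 3.243 − 0.7 = 2.543 mg/L as Cl₂.
Cl₂ equivalent: 2.543 mg/L × 563,965 L = 1434 g.
Product at 58.6% available Cl: 1434 / 0.586 = 2448 g.

2.45 kg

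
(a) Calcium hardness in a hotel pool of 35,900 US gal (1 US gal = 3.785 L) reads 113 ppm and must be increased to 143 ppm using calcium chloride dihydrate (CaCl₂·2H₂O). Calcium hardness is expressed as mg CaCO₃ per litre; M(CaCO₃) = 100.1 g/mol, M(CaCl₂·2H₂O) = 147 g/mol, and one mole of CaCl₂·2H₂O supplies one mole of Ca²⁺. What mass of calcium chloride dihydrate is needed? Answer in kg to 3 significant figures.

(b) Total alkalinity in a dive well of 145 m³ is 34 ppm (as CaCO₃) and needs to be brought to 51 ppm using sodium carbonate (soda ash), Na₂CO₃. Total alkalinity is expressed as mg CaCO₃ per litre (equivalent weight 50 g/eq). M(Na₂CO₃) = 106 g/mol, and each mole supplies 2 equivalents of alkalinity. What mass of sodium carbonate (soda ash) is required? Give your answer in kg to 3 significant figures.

(a) 5.99 kg; (b) 2.61 kg

(a) Volume: 35,900 US gal × 3.785 L/gal = 135,882 L.
(a) Hardness to add: (143 − 113) = 30 mg/L as CaCO₃ × 135,882 L = 4076 g as CaCO₃.
(a) Moles of Ca²⁺ (1 mol Ca²⁺ ≡ 1 mol CaCO₃): 4076 / 100.1 g/mol = 40.72 mol.
(a) Mass of CaCl₂·2H₂O: 40.72 × 147 = 5986 g.

(b) Volume: 145 m³ = 145,000 L.
(b) Alkalinity to add: (51 − 34) = 17 mg/L as CaCO₃ × 145,000 L = 2465 g as CaCO₃.
(b) Equivalents: 2465 g ÷ 50 g/eq = 49.3 eq.
(b) Each mole of Na₂CO₃ supplies 2 eq, so 49.3 / 2 = 24.65 mol.
(b) Mass: 24.65 mol × 106 g/mol = 2613 g.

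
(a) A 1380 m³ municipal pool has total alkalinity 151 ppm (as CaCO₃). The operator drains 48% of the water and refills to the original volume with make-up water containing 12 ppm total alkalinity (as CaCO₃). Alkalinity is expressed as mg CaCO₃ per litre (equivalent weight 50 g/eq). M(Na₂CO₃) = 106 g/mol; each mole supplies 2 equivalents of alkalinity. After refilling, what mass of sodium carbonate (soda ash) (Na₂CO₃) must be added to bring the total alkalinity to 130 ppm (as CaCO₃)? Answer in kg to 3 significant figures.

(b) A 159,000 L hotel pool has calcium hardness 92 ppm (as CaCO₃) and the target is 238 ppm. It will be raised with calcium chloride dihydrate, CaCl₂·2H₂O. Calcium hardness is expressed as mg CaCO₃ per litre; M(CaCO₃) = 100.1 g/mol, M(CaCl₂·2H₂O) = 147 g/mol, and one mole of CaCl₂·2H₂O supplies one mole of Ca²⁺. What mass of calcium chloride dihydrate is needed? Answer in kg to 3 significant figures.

(a) 66.9 kg; (b) 34.1 kg

(a) Volume: 1380 m³ = 1,380,000 L.
(a) After draining 48% and refilling: 151 × 0.52 + 12 × 0.48 = 84.28 ppm.
(a) Deficit to target: 130 − 84.28 = 45.72 mg/L.
(a) As CaCO₃: 45.72 mg/L × 1,380,000 L = 63,090 g; ÷ 50 g/eq ÷ 2 = 630.9 mol Na₂CO₃.
(a) Mass: 630.9 × 106 = 66,880 g.

(b) Hardness to add: (238 − 92) = 146 mg/L as CaCO₃ × 159,000 L = 23,210 g as CaCO₃.
(b) Moles of Ca²⁺ (1 mol Ca²⁺ ≡ 1 mol CaCO₃): 23,210 / 100.1 g/mol = 231.9 mol.
(b) Mass of CaCl₂·2H₂O: 231.9 × 147 = 34,090 g.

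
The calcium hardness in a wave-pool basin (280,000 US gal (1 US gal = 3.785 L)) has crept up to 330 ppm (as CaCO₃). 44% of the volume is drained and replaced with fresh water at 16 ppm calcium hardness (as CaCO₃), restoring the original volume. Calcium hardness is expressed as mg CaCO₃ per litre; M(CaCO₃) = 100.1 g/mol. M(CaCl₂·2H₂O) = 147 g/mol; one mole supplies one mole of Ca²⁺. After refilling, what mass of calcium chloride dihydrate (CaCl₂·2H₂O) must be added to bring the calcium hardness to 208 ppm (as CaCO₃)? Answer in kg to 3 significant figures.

Volume: 280,000 US gal × 3.785 L/gal = 1,059,800 L.
After draining 44% and refilling: 330 × 0.56 + 16 × 0.44 = 191.84 ppm.
Deficit to target: 208 − 191.84 = 16.16 mg/L.
As CaCO₃: 16.16 mg/L × 1,059,800 L = 17,130 g; ÷ 100.1 = 171.1 mol Ca²⁺.
Mass: 171.1 × 147 = 25,150 g.

25.2 kg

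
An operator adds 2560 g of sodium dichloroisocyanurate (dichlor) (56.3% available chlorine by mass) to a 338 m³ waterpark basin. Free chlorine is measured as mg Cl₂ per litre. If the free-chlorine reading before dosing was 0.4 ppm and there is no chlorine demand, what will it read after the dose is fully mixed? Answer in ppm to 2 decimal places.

4.66 ppm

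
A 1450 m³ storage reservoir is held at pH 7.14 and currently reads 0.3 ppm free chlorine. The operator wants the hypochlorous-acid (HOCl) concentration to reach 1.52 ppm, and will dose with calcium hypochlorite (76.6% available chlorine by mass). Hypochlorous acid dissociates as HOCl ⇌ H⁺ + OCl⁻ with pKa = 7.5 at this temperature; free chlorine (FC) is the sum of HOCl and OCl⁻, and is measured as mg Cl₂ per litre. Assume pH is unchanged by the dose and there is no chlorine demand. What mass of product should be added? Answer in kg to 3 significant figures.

3.57 kg

Volume: 1450 m³ = 1,450,000 L.
[OCl⁻]/[HOCl] = 10^(pH − pKa) = 10^(7.14 − 7.5) = 0.4365; fraction as HOCl = 1/(1 + 0.4365) = 0.6961.
Free chlorine required for 1.52 ppm HOCl: 1.52 / 0.6961 = 2.184 ppm.
FC to add: 2.184 − 0.3 = 1.884 mg/L as Cl₂.
Cl₂ equivalent: 1.884 mg/L × 1,450,000 L = 2731 g.
Product at 76.6% available Cl: 2731 / 0.766 = 3565 g.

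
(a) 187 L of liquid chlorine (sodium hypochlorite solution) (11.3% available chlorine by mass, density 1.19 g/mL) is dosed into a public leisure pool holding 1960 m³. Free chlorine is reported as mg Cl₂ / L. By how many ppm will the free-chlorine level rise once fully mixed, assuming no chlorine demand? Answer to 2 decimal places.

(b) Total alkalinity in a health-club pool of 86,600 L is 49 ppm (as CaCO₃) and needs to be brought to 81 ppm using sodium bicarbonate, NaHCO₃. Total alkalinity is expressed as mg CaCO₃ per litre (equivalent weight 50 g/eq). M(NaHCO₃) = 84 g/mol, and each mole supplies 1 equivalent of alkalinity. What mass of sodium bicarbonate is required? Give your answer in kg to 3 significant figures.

(a) 12.83 ppm; (b) 4.66 kg

(a) Volume: 1960 m³ = 1,960,000 L.
(a) Mass of solution: 187 L × 1000 mL/L × 1.19 g/mL = 222,500 g.
(a) Available chlorine delivered: 222,500 g × 0.113 = 25,150 g as Cl₂.
(a) Concentration rise: 25,150 g / 1,960,000 L = 12.83 mg/L = 12.83 ppm.

(b) Alkalinity to add: (81 − 49) = 32 mg/L as CaCO₃ × 86,600 L = 2771 g as CaCO₃.
(b) Equivalents: 2771 g ÷ 50 g/eq = 55.42 eq.
(b) NaHCO₃ supplies 1 eq per mole → 55.42 mol.
(b) Mass: 55.42 mol × 84 g/mol = 4656 g.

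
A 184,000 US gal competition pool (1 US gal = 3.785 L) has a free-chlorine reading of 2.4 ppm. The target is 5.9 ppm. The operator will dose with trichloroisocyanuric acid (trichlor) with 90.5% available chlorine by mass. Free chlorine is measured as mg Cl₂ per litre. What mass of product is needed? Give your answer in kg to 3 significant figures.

2.69 kg

Volume: 184,000 US gal × 3.785 L/gal = 696,440 L.
Chlorine deficit: 5.9 − 2.4 = 3.5 ppm = 3.5 mg/L as Cl₂.
Cl₂ equivalent needed: 3.5 mg/L × 696,440 L = 2,438,000 mg = 2438 g.
Product at 90.5% available chlorine: 2438 / 0.905 = 2693 g.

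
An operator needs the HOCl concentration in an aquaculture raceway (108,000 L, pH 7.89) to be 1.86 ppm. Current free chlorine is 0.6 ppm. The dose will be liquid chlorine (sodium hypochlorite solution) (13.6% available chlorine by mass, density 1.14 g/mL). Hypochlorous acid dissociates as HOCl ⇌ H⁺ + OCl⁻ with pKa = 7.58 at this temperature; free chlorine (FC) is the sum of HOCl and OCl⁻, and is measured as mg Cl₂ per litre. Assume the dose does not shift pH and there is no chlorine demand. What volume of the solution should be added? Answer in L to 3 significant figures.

3.52 L

[OCl⁻]/[HOCl] = 10^(pH − pKa) = 10^(7.89 − 7.58) = 2.042; fraction as HOCl = 1/(1 + 2.042) = 0.3288.
Free chlorine required for 1.86 ppm HOCl: 1.86 / 0.3288 = 5.658 ppm.
FC to add: 5.658 − 0.6 = 5.058 mg/L as Cl₂.
Cl₂ equivalent: 5.058 mg/L × 108,000 L = 546.2 g.
Product at 13.6% available Cl: 546.2 / 0.136 = 4016 g.
Volume: 4016 g ÷ 1.14 g/mL = 3523 mL.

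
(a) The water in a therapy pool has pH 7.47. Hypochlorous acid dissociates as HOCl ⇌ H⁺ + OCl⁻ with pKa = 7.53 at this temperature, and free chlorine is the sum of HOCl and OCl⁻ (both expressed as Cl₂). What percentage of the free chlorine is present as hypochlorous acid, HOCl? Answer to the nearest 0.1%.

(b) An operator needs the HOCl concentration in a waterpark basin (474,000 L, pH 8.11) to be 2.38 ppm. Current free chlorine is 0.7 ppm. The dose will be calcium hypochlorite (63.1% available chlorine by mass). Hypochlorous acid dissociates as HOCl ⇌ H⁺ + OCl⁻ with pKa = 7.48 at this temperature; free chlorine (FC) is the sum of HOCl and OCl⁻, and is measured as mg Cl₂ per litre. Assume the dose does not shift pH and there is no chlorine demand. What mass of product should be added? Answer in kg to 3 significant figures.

(a) 53.4%; (b) 8.89 kg

(a) [OCl⁻]/[HOCl] = 10^(pH − pKa) = 10^(7.47 − 7.53) = 10^-0.06 = 0.871.
(a) Fraction as HOCl = 1 / (1 + 0.871) = 0.5345.

(b) [OCl⁻]/[HOCl] = 10^(pH − pKa) = 10^(8.11 − 7.48) = 4.266; fraction as HOCl = 1/(1 + 4.266) = 0.1899.
(b) Free chlorine required for 2.38 ppm HOCl: 2.38 / 0.1899 = 12.53 ppm.
(b) FC to add: 12.53 − 0.7 = 11.83 mg/L as Cl₂.
(b) Cl₂ equivalent: 11.83 mg/L × 474,000 L = 5609 g.
(b) Product at 63.1% available Cl: 5609 / 0.631 = 8889 g.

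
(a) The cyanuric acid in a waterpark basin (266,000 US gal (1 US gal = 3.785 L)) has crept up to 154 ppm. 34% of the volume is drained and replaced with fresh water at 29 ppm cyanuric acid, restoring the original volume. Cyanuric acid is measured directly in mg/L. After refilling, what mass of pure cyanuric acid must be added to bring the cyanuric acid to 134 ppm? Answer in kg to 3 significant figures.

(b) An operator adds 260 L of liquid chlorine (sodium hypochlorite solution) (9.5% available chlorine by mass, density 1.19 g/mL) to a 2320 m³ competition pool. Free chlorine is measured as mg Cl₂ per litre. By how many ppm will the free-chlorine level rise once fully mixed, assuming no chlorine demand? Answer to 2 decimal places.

(a) Volume: 266,000 US gal × 3.785 L/gal = 1,006,810 L.
(a) After draining 34% and refilling: 154 × 0.66 + 29 × 0.34 = 111.5 ppm.
(a) Deficit to target: 134 − 111.5 = 22.5 mg/L.
(a) Mass: 22.5 mg/L × 1,006,810 L = 22,650 g cyanuric acid.

(b) Volume: 2320 m³ = 2,320,000 L.
(b) Mass of solution: 260 L × 1000 mL/L × 1.19 g/mL = 309,400 g.
(b) Available chlorine delivered: 309,400 g × 0.095 = 29,390 g as Cl₂.
(b) Concentration rise: 29,390 g / 2,320,000 L = 12.67 mg/L = 12.67 ppm.

(a) 22.7 kg; (b) 12.67 ppm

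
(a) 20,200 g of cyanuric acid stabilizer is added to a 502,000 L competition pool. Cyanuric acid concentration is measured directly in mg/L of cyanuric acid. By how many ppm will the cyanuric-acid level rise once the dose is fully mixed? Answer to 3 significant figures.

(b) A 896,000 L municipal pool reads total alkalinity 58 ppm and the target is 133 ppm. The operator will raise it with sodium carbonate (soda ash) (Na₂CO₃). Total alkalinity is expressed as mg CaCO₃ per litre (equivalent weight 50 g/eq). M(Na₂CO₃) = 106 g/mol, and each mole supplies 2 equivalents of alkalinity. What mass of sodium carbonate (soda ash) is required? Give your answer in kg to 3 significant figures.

(a) 40.2 ppm; (b) 71.2 kg

(a) Rise: 20,200 g / 502,000 L × 1000 = 40.24 mg/L.

(b) Alkalinity to add: (133 − 58) = 75 mg/L as CaCO₃ × 896,000 L = 67,200 g as CaCO₃.
(b) Equivalents: 67,200 g ÷ 50 g/eq = 1344 eq.
(b) Each mole of Na₂CO₃ supplies 2 eq, so 1344 / 2 = 672 mol.
(b) Mass: 672 mol × 106 g/mol = 71,230 g.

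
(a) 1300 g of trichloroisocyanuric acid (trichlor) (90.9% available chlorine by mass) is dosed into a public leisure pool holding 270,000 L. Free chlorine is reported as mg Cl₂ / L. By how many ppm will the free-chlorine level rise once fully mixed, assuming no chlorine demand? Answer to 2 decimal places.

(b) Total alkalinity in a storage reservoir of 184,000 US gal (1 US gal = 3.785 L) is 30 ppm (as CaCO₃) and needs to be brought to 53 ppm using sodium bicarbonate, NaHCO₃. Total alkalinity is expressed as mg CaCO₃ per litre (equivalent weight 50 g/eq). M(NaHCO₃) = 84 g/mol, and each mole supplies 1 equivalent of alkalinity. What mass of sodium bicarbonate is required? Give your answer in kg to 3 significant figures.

(a) 4.38 ppm; (b) 26.9 kg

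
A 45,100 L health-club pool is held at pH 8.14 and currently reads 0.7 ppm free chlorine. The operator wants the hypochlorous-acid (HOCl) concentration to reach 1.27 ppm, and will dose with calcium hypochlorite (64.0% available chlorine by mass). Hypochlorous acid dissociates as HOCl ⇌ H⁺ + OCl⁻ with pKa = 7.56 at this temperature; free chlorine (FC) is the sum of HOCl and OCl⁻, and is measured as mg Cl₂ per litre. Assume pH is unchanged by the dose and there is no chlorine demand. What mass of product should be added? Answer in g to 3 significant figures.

380 g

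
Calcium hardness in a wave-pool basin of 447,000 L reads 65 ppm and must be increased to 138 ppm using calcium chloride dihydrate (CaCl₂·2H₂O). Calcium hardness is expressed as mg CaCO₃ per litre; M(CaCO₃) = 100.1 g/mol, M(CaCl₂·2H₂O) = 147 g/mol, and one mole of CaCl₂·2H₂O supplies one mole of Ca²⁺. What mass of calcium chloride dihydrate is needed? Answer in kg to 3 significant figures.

Hardness to add: (138 − 65) = 73 mg/L as CaCO₃ × 447,000 L = 32,630 g as CaCO₃.
Moles of Ca²⁺ (1 mol Ca²⁺ ≡ 1 mol CaCO₃): 32,630 / 100.1 g/mol = 326 mol.
Mass of CaCl₂·2H₂O: 326 × 147 = 47,920 g.

47.9 kg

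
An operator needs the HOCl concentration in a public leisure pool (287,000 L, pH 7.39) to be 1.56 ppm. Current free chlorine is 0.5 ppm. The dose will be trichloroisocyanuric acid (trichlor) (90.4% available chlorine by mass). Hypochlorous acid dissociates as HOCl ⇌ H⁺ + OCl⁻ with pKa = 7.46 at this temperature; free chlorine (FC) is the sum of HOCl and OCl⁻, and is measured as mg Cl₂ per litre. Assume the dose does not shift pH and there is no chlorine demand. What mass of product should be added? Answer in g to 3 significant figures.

[OCl⁻]/[HOCl] = 10^(pH − pKa) = 10^(7.39 − 7.46) = 0.8511; fraction as HOCl = 1/(1 + 0.8511) = 0.5402.
Free chlorine required for 1.56 ppm HOCl: 1.56 / 0.5402 = 2.888 ppm.
FC to add: 2.888 − 0.5 = 2.388 mg/L as Cl₂.
Cl₂ equivalent: 2.388 mg/L × 287,000 L = 685.3 g.
Product at 90.4% available Cl: 685.3 / 0.904 = 758.1 g.

758 g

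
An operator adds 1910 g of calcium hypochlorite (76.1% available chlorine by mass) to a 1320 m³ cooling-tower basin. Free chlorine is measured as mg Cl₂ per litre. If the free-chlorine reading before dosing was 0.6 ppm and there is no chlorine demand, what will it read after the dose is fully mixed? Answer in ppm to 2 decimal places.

Volume: 1320 m³ = 1,320,000 L.
Available chlorine delivered: 1910 g × 0.761 = 1454 g as Cl₂.
Concentration rise: 1454 g / 1,320,000 L = 1.101 mg/L = 1.10 ppm.
Final FC: 0.6 + 1.10 = 1.70 ppm.

1.70 ppm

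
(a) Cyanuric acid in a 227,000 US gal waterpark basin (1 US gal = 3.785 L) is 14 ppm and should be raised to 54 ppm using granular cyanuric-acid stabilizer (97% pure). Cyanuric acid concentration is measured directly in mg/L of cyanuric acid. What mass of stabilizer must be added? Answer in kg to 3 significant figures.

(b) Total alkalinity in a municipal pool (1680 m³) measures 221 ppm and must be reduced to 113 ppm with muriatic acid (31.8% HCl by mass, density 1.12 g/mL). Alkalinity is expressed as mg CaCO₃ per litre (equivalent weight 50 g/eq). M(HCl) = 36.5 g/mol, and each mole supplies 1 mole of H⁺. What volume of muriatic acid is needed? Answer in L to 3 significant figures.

(a) Volume: 227,000 US gal × 3.785 L/gal = 859,195 L.
(a) CYA to add: (54 − 14) = 40 mg/L × 859,195 L = 34,370 g cyanuric acid.
(a) At 97% purity: 34,370 / 0.97 = 35,430 g product.

(b) Volume: 1680 m³ = 1,680,000 L.
(b) Alkalinity to neutralize: (221 − 113) = 108 mg/L as CaCO₃ × 1,680,000 L = 181,400 g as CaCO₃.
(b) Equivalents of H⁺ required: 181,400 ÷ 50 g/eq = 3629 eq = 3629 mol HCl.
(b) Mass of HCl: 3629 × 36.5 = 132,500 g.
(b) Mass of 31.8% solution: 132,500 / 0.318 = 416,500 g.
(b) Volume: 416,500 g ÷ 1.12 g/mL = 371,900 mL.

(a) 35.4 kg; (b) 372 L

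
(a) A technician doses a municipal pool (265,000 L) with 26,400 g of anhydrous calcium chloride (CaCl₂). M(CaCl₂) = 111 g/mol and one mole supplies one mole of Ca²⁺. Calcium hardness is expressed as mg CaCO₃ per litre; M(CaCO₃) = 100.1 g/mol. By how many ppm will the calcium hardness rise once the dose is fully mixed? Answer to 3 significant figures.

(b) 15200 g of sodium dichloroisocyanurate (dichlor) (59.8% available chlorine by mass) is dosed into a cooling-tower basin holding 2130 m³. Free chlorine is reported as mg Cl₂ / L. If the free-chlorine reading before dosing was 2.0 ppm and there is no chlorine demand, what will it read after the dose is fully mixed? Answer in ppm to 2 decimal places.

(a) Moles of Ca²⁺: 26,400 g ÷ 111 g/mol = 237.8 mol.
(a) As CaCO₃: 237.8 mol × 100.1 g/mol = 23,810 g.
(a) Rise: 23,810 g / 265,000 L × 1000 = 89.84 mg/L.

(b) Volume: 2130 m³ = 2,130,000 L.
(b) Available chlorine delivered: 15,200 g × 0.598 = 9090 g as Cl₂.
(b) Concentration rise: 9090 g / 2,130,000 L = 4.267 mg/L = 4.27 ppm.
(b) Final FC: 2.0 + 4.27 = 6.27 ppm.

(a) 89.8 ppm; (b) 6.27 ppm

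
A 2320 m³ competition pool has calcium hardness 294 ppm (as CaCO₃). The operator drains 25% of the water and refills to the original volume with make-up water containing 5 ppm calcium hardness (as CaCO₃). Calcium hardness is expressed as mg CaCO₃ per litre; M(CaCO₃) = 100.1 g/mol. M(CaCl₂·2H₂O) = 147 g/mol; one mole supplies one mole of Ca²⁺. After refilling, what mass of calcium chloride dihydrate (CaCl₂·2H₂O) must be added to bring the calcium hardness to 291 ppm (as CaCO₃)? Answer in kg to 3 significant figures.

Volume: 2320 m³ = 2,320,000 L.
After draining 25% and refilling: 294 × 0.75 + 5 × 0.25 = 221.75 ppm.
Deficit to target: 291 − 221.75 = 69.25 mg/L.
As CaCO₃: 69.25 mg/L × 2,320,000 L = 160,700 g; ÷ 100.1 = 1605 mol Ca²⁺.
Mass: 1605 × 147 = 235,900 g.

236 kg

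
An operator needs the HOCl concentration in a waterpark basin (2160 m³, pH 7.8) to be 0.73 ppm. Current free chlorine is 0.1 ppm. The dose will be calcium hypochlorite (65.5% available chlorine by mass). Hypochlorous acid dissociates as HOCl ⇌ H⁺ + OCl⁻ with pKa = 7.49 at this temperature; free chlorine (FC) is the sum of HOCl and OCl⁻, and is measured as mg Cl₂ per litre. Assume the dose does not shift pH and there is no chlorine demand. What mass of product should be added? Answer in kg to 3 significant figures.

Volume: 2160 m³ = 2,160,000 L.
[OCl⁻]/[HOCl] = 10^(pH − pKa) = 10^(7.8 − 7.49) = 2.042; fraction as HOCl = 1/(1 + 2.042) = 0.3288.
Free chlorine required for 0.73 ppm HOCl: 0.73 / 0.3288 = 2.22 ppm.
FC to add: 2.22 − 0.1 = 2.12 mg/L as Cl₂.
Cl₂ equivalent: 2.12 mg/L × 2,160,000 L = 4580 g.
Product at 65.5% available Cl: 4580 / 0.655 = 6993 g.

6.99 kg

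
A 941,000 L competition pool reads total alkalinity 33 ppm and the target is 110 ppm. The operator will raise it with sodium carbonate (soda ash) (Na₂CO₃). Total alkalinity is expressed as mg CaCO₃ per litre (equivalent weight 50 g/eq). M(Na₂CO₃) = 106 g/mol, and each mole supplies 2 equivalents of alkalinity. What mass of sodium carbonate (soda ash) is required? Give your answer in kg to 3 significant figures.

Alkalinity to add: (110 − 33) = 77 mg/L as CaCO₃ × 941,000 L = 72,460 g as CaCO₃.
Equivalents: 72,460 g ÷ 50 g/eq = 1449 eq.
Each mole of Na₂CO₃ supplies 2 eq, so 1449 / 2 = 724.6 mol.
Mass: 724.6 mol × 106 g/mol = 76,800 g.

76.8 kg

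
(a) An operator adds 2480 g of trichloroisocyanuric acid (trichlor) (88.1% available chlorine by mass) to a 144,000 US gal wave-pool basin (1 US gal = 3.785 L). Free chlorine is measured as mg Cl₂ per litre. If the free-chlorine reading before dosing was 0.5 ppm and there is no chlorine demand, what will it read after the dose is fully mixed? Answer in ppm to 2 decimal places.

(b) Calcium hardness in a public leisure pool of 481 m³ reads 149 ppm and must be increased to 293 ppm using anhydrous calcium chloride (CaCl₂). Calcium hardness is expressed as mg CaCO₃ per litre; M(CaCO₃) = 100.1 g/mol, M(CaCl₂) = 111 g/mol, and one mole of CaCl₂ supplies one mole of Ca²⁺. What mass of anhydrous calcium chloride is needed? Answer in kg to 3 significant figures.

(a) 4.51 ppm; (b) 76.8 kg

(a) Volume: 144,000 US gal × 3.785 L/gal = 545,040 L.
(a) Available chlorine delivered: 2480 g × 0.881 = 2185 g as Cl₂.
(a) Concentration rise: 2185 g / 545,040 L = 4.009 mg/L = 4.01 ppm.
(a) Final FC: 0.5 + 4.01 = 4.51 ppm.

(b) Volume: 481 m³ = 481,000 L.
(b) Hardness to add: (293 − 149) = 144 mg/L as CaCO₃ × 481,000 L = 69,260 g as CaCO₃.
(b) Moles of Ca²⁺ (1 mol Ca²⁺ ≡ 1 mol CaCO₃): 69,260 / 100.1 g/mol = 691.9 mol.
(b) Mass of CaCl₂: 691.9 × 111 = 76,810 g.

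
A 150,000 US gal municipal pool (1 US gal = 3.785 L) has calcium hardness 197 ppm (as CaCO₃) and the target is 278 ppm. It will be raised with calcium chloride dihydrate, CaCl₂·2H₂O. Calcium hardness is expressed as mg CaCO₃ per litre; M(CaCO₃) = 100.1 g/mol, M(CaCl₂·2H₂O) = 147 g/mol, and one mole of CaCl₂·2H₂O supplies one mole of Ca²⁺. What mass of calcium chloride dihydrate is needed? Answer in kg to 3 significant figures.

Volume: 150,000 US gal × 3.785 L/gal = 567,750 L.
Hardness to add: (278 − 197) = 81 mg/L as CaCO₃ × 567,750 L = 45,990 g as CaCO₃.
Moles of Ca²⁺ (1 mol Ca²⁺ ≡ 1 mol CaCO₃): 45,990 / 100.1 g/mol = 459.4 mol.
Mass of CaCl₂·2H₂O: 459.4 × 147 = 67,530 g.

67.5 kg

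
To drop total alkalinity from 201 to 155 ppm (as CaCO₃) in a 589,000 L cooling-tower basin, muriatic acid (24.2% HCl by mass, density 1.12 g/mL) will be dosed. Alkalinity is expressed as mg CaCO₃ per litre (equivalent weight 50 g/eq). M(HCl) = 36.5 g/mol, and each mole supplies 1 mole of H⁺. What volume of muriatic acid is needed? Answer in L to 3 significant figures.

Alkalinity to neutralize: (201 − 155) = 46 mg/L as CaCO₃ × 589,000 L = 27,090 g as CaCO₃.
Equivalents of H⁺ required: 27,090 ÷ 50 g/eq = 541.9 eq = 541.9 mol HCl.
Mass of HCl: 541.9 × 36.5 = 19,780 g.
Mass of 24.2% solution: 19,780 / 0.242 = 81,730 g.
Volume: 81,730 g ÷ 1.12 g/mL = 72,970 mL.

73.0 L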